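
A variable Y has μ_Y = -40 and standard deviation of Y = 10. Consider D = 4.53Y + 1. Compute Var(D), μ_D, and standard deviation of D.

Var(D) = 2052.09, μ_D = -180.2, standard deviation of D = 45.3

D = 4.53Y + 1 is linear with a = 4.53, b = 1.
Var(Y) = 10² = 100.
Var(D) = a²·Var(Y) = 4.53²·100 = 2052.09 (the additive constant 1 does not affect variance).
μ_D = a·μ_Y + b = 4.53·(-40) + 1 = -180.2.
standard deviation of D = |a|·standard deviation of Y = |4.53|·10 = 45.3.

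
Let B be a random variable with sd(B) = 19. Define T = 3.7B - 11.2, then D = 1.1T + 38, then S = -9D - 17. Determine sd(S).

sd(S) = 695.97

sd(T) = |3.7|·19 = 70.3.
sd(D) = |1.1|·70.3 = 77.33.
sd(S) = |-9|·77.33 = 695.97.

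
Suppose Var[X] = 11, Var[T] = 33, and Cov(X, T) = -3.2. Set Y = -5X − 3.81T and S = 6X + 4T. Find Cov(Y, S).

By bilinearity, Cov(Y, S) = ac·Var[X] + bd·Var[T] + (ad+bc)·Cov(X, T), with a=-5, b=-3.81, c=6, d=4.
ac·Var[X] = (-5)·6·11 = -330
bd·Var[T] = (-3.81)·4·33 = -502.92
(ad+bc)·Cov(X, T) = (-42.86)·(-3.2) = 137.152
Cov(Y, S) = -330 + (-502.92) + 137.152 = -695.768.

Cov(Y, S) = -695.768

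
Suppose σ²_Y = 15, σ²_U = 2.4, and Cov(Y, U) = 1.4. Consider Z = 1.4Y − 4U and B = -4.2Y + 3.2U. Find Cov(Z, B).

By bilinearity, Cov(Z, B) = ac·σ²_Y + bd·σ²_U + (ad+bc)·Cov(Y, U), with a=1.4, b=-4, c=-4.2, d=3.2.
ac·σ²_Y = 1.4·(-4.2)·15 = -88.2
bd·σ²_U = (-4)·3.2·2.4 = -30.72
(ad+bc)·Cov(Y, U) = (21.28)·1.4 = 29.792
Cov(Z, B) = -88.2 + (-30.72) + 29.792 = -89.128.

Cov(Z, B) = -89.128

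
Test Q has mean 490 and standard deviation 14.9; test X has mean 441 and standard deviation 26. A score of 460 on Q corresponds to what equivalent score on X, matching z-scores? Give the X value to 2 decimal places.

z = (460 − 490)/14.9 ≈ -2.0134.
X = 441 + z·26 = 441 + (460 − 490)·26/14.9 ≈ 388.65.

X = 388.65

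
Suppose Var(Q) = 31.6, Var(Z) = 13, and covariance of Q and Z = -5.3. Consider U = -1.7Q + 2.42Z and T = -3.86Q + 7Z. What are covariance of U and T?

By bilinearity, covariance of U and T = ac·Var(Q) + bd·Var(Z) + (ad+bc)·covariance of Q and Z, with a=-1.7, b=2.42, c=-3.86, d=7.
ac·Var(Q) = (-1.7)·(-3.86)·31.6 = 207.3592
bd·Var(Z) = 2.42·7·13 = 220.22
(ad+bc)·covariance of Q and Z = (-21.2412)·(-5.3) = 112.57836
covariance of U and T = 207.3592 + 220.22 + 112.57836 = 540.15756.

covariance of U and T = 540.15756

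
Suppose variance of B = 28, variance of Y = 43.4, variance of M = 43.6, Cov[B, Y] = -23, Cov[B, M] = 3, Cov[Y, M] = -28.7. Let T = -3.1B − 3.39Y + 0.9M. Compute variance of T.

variance of T = a²·variance of B + b²·variance of Y + c²·variance of M + 2ab·Cov[B, Y] + 2ac·Cov[B, M] + 2bc·Cov[Y, M], with a = -3.1, b = -3.39, c = 0.9.
= 269.08 + 498.75714 + 35.316 + (-483.414) + (-16.74) + 175.1274
= 478.12654.

variance of T = 478.12654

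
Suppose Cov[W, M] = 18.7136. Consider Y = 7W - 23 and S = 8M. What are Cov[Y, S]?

Cov[Y, S] = 1047.9616

Cov[Y, S] = a·c·Cov[W, M] = 7·8·18.7136 = 1047.9616. Additive constants drop out.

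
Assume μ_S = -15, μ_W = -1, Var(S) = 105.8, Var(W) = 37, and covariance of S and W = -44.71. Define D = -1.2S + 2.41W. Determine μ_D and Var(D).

μ_D = 15.59, Var(D) = 625.85434

μ_D = (-1.2)·μ_S + 2.41·μ_W = (-1.2)·(-15) + 2.41·(-1) = 15.59.
Var(D) = a²·Var(S) + b²·Var(W) + 2ab·covariance of S and W with a = -1.2, b = 2.41.
= (-1.2)²·105.8 + 2.41²·37 + 2·(-1.2)·2.41·(-44.71)
= 152.352 + 214.8997 + 258.60264 = 625.85434.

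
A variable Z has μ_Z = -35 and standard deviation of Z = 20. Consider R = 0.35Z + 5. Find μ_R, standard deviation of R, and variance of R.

μ_R = -7.25, standard deviation of R = 7, variance of R = 49

R = 0.35Z + 5 is linear with a = 0.35, b = 5.
μ_R = a·μ_Z + b = 0.35·(-35) + 5 = -7.25.
standard deviation of R = |a|·standard deviation of Z = |0.35|·20 = 7.
variance of Z = 20² = 400.
variance of R = a²·variance of Z = 0.35²·400 = 49 (the additive constant 5 does not affect variance).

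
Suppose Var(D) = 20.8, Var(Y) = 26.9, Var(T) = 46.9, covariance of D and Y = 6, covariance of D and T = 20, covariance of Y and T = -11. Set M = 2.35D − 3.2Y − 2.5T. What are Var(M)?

Var(M) = a²·Var(D) + b²·Var(Y) + c²·Var(T) + 2ab·covariance of D and Y + 2ac·covariance of D and T + 2bc·covariance of Y and T, with a = 2.35, b = -3.2, c = -2.5.
= 114.868 + 275.456 + 293.125 + (-90.24) + (-235) + (-176)
= 182.209.

Var(M) = 182.209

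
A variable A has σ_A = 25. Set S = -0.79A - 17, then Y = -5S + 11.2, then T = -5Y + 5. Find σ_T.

σ_S = |-0.79|·25 = 19.75.
σ_Y = |-5|·19.75 = 98.75.
σ_T = |-5|·98.75 = 493.75.

σ_T = 493.75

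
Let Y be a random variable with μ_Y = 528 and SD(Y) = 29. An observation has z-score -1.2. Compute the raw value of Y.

Y = μ_Y + z·SD(Y) = 528 + (-1.2)·29 = 493.2.

Y = 493.2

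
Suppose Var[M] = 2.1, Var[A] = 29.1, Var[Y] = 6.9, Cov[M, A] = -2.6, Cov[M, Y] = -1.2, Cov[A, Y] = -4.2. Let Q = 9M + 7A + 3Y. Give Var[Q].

Var[Q] = a²·Var[M] + b²·Var[A] + c²·Var[Y] + 2ab·Cov[M, A] + 2ac·Cov[M, Y] + 2bc·Cov[A, Y], with a = 9, b = 7, c = 3.
= 170.1 + 1425.9 + 62.1 + (-327.6) + (-64.8) + (-176.4)
= 1089.3.

Var[Q] = 1089.3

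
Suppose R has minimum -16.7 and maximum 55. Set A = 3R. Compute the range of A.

Range(A) = 215.1

Range of R = 55 − (-16.7) = 71.7.
Range(A) = |a|·Range(R) = |3|·71.7 = 215.1.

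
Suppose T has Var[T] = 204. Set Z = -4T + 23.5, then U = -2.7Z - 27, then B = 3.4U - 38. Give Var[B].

Var[Z] = (-4)²·204 = 3264.
Var[U] = (-2.7)²·3264 = 23794.56.
Var[B] = 3.4²·23794.56 = 275065.1136.

Var[B] = 275065.1136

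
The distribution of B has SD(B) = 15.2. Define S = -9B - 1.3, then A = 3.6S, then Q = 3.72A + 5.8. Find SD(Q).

SD(Q) = 1832.0256

SD(S) = |-9|·15.2 = 136.8.
SD(A) = |3.6|·136.8 = 492.48.
SD(Q) = |3.72|·492.48 = 1832.0256.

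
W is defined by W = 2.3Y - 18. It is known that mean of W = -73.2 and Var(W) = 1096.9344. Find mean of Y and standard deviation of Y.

mean of Y = -24, standard deviation of Y = 14.4

From W = 2.3Y - 18: mean of W = a·mean of Y + b, so mean of Y = (mean of W − b)/a = (-73.2 − (-18))/2.3 = -24.
standard deviation of W = √1096.9344 = 33.12.
standard deviation of W = |a|·standard deviation of Y, so standard deviation of Y = 33.12/|2.3| = 14.4.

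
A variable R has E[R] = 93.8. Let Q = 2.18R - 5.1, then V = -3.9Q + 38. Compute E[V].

E[Q] = 2.18·93.8 + (-5.1) = 199.384.
E[V] = (-3.9)·199.384 + 38 = -739.5976.

E[V] = -739.5976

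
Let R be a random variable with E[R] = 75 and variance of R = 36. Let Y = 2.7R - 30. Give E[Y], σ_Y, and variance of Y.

Y = 2.7R - 30 is linear with a = 2.7, b = -30.
E[Y] = a·E[R] + b = 2.7·75 + (-30) = 172.5.
σ_R = √36 = 6.
σ_Y = |a|·σ_R = |2.7|·6 = 16.2.
variance of Y = a²·variance of R = 2.7²·36 = 262.44 (the additive constant -30 does not affect variance).

E[Y] = 172.5, σ_Y = 16.2, variance of Y = 262.44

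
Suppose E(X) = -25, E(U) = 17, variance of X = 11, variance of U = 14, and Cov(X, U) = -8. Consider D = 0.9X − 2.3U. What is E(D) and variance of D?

E(D) = 0.9·E(X) + (-2.3)·E(U) = 0.9·(-25) + (-2.3)·17 = -61.6.
variance of D = a²·variance of X + b²·variance of U + 2ab·Cov(X, U) with a = 0.9, b = -2.3.
= 0.9²·11 + (-2.3)²·14 + 2·0.9·(-2.3)·(-8)
= 8.91 + 74.06 + 33.12 = 116.09.

E(D) = -61.6, variance of D = 116.09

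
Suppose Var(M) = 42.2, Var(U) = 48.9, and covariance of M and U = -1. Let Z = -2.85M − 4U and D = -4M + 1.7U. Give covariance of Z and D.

By bilinearity, covariance of Z and D = ac·Var(M) + bd·Var(U) + (ad+bc)·covariance of M and U, with a=-2.85, b=-4, c=-4, d=1.7.
ac·Var(M) = (-2.85)·(-4)·42.2 = 481.08
bd·Var(U) = (-4)·1.7·48.9 = -332.52
(ad+bc)·covariance of M and U = (11.155)·(-1) = -11.155
covariance of Z and D = 481.08 + (-332.52) + (-11.155) = 137.405.

covariance of Z and D = 137.405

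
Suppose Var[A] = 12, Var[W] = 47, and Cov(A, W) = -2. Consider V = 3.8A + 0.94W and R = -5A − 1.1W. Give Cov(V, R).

By bilinearity, Cov(V, R) = ac·Var[A] + bd·Var[W] + (ad+bc)·Cov(A, W), with a=3.8, b=0.94, c=-5, d=-1.1.
ac·Var[A] = 3.8·(-5)·12 = -228
bd·Var[W] = 0.94·(-1.1)·47 = -48.598
(ad+bc)·Cov(A, W) = (-8.88)·(-2) = 17.76
Cov(V, R) = -228 + (-48.598) + 17.76 = -258.838.

Cov(V, R) = -258.838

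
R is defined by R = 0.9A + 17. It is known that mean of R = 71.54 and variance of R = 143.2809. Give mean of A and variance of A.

mean of A = 60.6, variance of A = 176.89

From R = 0.9A + 17: mean of R = a·mean of A + b, so mean of A = (mean of R − b)/a = (71.54 − 17)/0.9 = 60.6.
variance of R = a²·variance of A, so variance of A = 143.2809/0.9² = 176.89.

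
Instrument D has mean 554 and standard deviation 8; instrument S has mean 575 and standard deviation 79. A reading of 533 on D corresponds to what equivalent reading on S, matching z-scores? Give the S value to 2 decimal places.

S = 367.63

z = (533 − 554)/8 = -2.625.
S = 575 + z·79 = 575 + (533 − 554)·79/8 ≈ 367.63.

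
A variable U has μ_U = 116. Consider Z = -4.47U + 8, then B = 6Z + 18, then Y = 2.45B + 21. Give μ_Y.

μ_Z = (-4.47)·116 + 8 = -510.52.
μ_B = 6·(-510.52) + 18 = -3045.12.
μ_Y = 2.45·(-3045.12) + 21 = -7439.544.

μ_Y = -7439.544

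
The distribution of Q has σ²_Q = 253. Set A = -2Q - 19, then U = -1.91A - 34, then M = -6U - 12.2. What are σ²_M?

σ²_A = (-2)²·253 = 1012.
σ²_U = (-1.91)²·1012 = 3691.8772.
σ²_M = (-6)²·3691.8772 = 132907.5792.

σ²_M = 132907.5792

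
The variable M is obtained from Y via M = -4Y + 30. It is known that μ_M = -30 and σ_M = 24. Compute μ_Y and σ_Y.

From M = -4Y + 30: μ_M = a·μ_Y + b, so μ_Y = (μ_M − b)/a = (-30 − 30)/(-4) = 15.
σ_M = |a|·σ_Y, so σ_Y = 24/|-4| = 6.

μ_Y = 15, σ_Y = 6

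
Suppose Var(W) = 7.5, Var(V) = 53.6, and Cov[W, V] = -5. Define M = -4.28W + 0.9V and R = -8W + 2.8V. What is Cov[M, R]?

Cov[M, R] = 487.792

By bilinearity, Cov[M, R] = ac·Var(W) + bd·Var(V) + (ad+bc)·Cov[W, V], with a=-4.28, b=0.9, c=-8, d=2.8.
ac·Var(W) = (-4.28)·(-8)·7.5 = 256.8
bd·Var(V) = 0.9·2.8·53.6 = 135.072
(ad+bc)·Cov[W, V] = (-19.184)·(-5) = 95.92
Cov[M, R] = 256.8 + 135.072 + 95.92 = 487.792.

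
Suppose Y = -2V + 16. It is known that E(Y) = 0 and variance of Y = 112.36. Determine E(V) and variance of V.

From Y = -2V + 16: E(Y) = a·E(V) + b, so E(V) = (E(Y) − b)/a = (0 − 16)/(-2) = 8.
variance of Y = a²·variance of V, so variance of V = 112.36/(-2)² = 28.09.

E(V) = 8, variance of V = 28.09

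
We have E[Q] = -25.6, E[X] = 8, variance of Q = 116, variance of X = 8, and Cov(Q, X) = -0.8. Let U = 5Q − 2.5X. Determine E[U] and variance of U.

E[U] = -148, variance of U = 2970

E[U] = 5·E[Q] + (-2.5)·E[X] = 5·(-25.6) + (-2.5)·8 = -148.
variance of U = a²·variance of Q + b²·variance of X + 2ab·Cov(Q, X) with a = 5, b = -2.5.
= 5²·116 + (-2.5)²·8 + 2·5·(-2.5)·(-0.8)
= 2900 + 50 + 20 = 2970.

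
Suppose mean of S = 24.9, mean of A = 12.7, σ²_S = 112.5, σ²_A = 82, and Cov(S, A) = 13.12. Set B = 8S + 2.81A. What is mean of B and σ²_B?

mean of B = 8·mean of S + 2.81·mean of A = 8·24.9 + 2.81·12.7 = 234.887.
σ²_B = a²·σ²_S + b²·σ²_A + 2ab·Cov(S, A) with a = 8, b = 2.81.
= 8²·112.5 + 2.81²·82 + 2·8·2.81·13.12
= 7200 + 647.4802 + 589.8752 = 8437.3554.

mean of B = 234.887, σ²_B = 8437.3554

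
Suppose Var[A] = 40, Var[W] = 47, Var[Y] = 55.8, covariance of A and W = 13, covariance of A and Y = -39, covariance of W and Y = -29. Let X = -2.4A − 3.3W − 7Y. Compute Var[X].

Var[X] = a²·Var[A] + b²·Var[W] + c²·Var[Y] + 2ab·covariance of A and W + 2ac·covariance of A and Y + 2bc·covariance of W and Y, with a = -2.4, b = -3.3, c = -7.
= 230.4 + 511.83 + 2734.2 + 205.92 + (-1310.4) + (-1339.8)
= 1032.15.

Var[X] = 1032.15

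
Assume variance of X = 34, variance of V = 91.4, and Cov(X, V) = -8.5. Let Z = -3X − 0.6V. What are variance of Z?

variance of Z = 308.304

variance of Z = a²·variance of X + b²·variance of V + 2ab·Cov(X, V) with a = -3, b = -0.6.
= (-3)²·34 + (-0.6)²·91.4 + 2·(-3)·(-0.6)·(-8.5)
= 306 + 32.904 + (-30.6) = 308.304.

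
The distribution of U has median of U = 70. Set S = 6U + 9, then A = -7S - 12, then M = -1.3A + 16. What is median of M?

median of S = 6·70 + 9 = 429.
median of A = (-7)·429 + (-12) = -3015.
median of M = (-1.3)·(-3015) + 16 = 3935.5.

median of M = 3935.5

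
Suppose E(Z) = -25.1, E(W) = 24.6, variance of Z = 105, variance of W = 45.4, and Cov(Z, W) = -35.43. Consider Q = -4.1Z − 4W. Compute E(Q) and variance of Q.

E(Q) = 4.51, variance of Q = 1329.346

E(Q) = (-4.1)·E(Z) + (-4)·E(W) = (-4.1)·(-25.1) + (-4)·24.6 = 4.51.
variance of Q = a²·variance of Z + b²·variance of W + 2ab·Cov(Z, W) with a = -4.1, b = -4.
= (-4.1)²·105 + (-4)²·45.4 + 2·(-4.1)·(-4)·(-35.43)
= 1765.05 + 726.4 + (-1162.104) = 1329.346.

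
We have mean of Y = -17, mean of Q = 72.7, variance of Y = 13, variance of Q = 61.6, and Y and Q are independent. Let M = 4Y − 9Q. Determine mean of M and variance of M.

mean of M = -722.3, variance of M = 5197.6

mean of M = 4·mean of Y + (-9)·mean of Q = 4·(-17) + (-9)·72.7 = -722.3.
variance of M = a²·variance of Y + b²·variance of Q + 2ab·Cov(Y, Q) with a = 4, b = -9.
Independence gives Cov(Y, Q) = 0.
= 4²·13 + (-9)²·61.6 + 2·4·(-9)·0
= 208 + 4989.6 + 0 = 5197.6.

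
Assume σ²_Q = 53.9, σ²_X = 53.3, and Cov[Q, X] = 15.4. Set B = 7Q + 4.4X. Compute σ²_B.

σ²_B = 4621.628

σ²_B = a²·σ²_Q + b²·σ²_X + 2ab·Cov[Q, X] with a = 7, b = 4.4.
= 7²·53.9 + 4.4²·53.3 + 2·7·4.4·15.4
= 2641.1 + 1031.888 + 948.64 = 4621.628.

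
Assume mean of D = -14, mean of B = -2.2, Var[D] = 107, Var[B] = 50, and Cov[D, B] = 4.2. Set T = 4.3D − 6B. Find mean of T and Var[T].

mean of T = -47, Var[T] = 3561.71

mean of T = 4.3·mean of D + (-6)·mean of B = 4.3·(-14) + (-6)·(-2.2) = -47.
Var[T] = a²·Var[D] + b²·Var[B] + 2ab·Cov[D, B] with a = 4.3, b = -6.
= 4.3²·107 + (-6)²·50 + 2·4.3·(-6)·4.2
= 1978.43 + 1800 + (-216.72) = 3561.71.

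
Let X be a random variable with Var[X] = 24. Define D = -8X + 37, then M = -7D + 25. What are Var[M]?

Var[D] = (-8)²·24 = 1536.
Var[M] = (-7)²·1536 = 75264.

Var[M] = 75264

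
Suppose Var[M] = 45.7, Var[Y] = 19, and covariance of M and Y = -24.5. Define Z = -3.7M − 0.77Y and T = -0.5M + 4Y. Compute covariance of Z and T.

By bilinearity, covariance of Z and T = ac·Var[M] + bd·Var[Y] + (ad+bc)·covariance of M and Y, with a=-3.7, b=-0.77, c=-0.5, d=4.
ac·Var[M] = (-3.7)·(-0.5)·45.7 = 84.545
bd·Var[Y] = (-0.77)·4·19 = -58.52
(ad+bc)·covariance of M and Y = (-14.415)·(-24.5) = 353.1675
covariance of Z and T = 84.545 + (-58.52) + 353.1675 = 379.1925.

covariance of Z and T = 379.1925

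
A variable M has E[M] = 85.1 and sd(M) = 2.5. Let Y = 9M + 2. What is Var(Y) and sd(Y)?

Var(Y) = 506.25, sd(Y) = 22.5

Y = 9M + 2 is linear with a = 9, b = 2.
Var(M) = 2.5² = 6.25.
Var(Y) = a²·Var(M) = 9²·6.25 = 506.25 (the additive constant 2 does not affect variance).
sd(Y) = |a|·sd(M) = |9|·2.5 = 22.5.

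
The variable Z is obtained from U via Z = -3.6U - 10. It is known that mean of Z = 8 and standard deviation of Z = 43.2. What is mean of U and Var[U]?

From Z = -3.6U - 10: mean of Z = a·mean of U + b, so mean of U = (mean of Z − b)/a = (8 − (-10))/(-3.6) = -5.
Var[Z] = 43.2² = 1866.24.
Var[Z] = a²·Var[U], so Var[U] = 1866.24/(-3.6)² = 144.

mean of U = -5, Var[U] = 144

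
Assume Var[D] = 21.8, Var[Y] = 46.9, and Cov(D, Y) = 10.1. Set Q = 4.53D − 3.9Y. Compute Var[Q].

Var[Q] = 803.83122

Var[Q] = a²·Var[D] + b²·Var[Y] + 2ab·Cov(D, Y) with a = 4.53, b = -3.9.
= 4.53²·21.8 + (-3.9)²·46.9 + 2·4.53·(-3.9)·10.1
= 447.35562 + 713.349 + (-356.8734) = 803.83122.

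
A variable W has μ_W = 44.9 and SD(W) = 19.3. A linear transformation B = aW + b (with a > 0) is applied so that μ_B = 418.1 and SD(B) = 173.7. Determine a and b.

a = 9, b = 14

SD(B) = a·SD(W) (a > 0), so a = 173.7/19.3 = 9.
μ_B = a·μ_W + b, so b = 418.1 − 9·44.9 = 14.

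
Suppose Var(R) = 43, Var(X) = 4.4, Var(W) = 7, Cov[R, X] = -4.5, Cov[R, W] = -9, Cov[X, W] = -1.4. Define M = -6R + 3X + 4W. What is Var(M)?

Var(M) = a²·Var(R) + b²·Var(X) + c²·Var(W) + 2ab·Cov[R, X] + 2ac·Cov[R, W] + 2bc·Cov[X, W], with a = -6, b = 3, c = 4.
= 1548 + 39.6 + 112 + 162 + 432 + (-33.6)
= 2260.

Var(M) = 2260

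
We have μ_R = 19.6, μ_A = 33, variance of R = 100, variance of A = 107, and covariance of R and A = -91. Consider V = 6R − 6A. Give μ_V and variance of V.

μ_V = -80.4, variance of V = 14004

μ_V = 6·μ_R + (-6)·μ_A = 6·19.6 + (-6)·33 = -80.4.
variance of V = a²·variance of R + b²·variance of A + 2ab·covariance of R and A with a = 6, b = -6.
= 6²·100 + (-6)²·107 + 2·6·(-6)·(-91)
= 3600 + 3852 + 6552 = 14004.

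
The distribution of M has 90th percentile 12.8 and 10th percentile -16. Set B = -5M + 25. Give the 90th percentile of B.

90th percentile of B = 105

Since a = -5 < 0 the transformation is decreasing, reversing order: the 90th percentile of B corresponds to the 10th percentile of M.
So P_{90}(B) = a·P_{10}(M) + b = (-5)·(-16) + 25 = 105.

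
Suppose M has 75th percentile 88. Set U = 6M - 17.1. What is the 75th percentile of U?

Since a = 6 > 0 the transformation is increasing, so the 75th percentile of U = a·(P_{75} of M) + b = 6·88 + (-17.1) = 510.9.

75th percentile of U = 510.9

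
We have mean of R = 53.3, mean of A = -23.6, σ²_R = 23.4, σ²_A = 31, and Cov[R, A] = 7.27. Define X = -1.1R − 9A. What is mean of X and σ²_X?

mean of X = (-1.1)·mean of R + (-9)·mean of A = (-1.1)·53.3 + (-9)·(-23.6) = 153.77.
σ²_X = a²·σ²_R + b²·σ²_A + 2ab·Cov[R, A] with a = -1.1, b = -9.
= (-1.1)²·23.4 + (-9)²·31 + 2·(-1.1)·(-9)·7.27
= 28.314 + 2511 + 143.946 = 2683.26.

mean of X = 153.77, σ²_X = 2683.26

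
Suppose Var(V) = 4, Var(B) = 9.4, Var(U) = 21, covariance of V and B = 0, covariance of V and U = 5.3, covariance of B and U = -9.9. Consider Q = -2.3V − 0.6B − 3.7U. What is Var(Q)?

Var(Q) = 358.284

Var(Q) = a²·Var(V) + b²·Var(B) + c²·Var(U) + 2ab·covariance of V and B + 2ac·covariance of V and U + 2bc·covariance of B and U, with a = -2.3, b = -0.6, c = -3.7.
= 21.16 + 3.384 + 287.49 + 0 + 90.206 + (-43.956)
= 358.284.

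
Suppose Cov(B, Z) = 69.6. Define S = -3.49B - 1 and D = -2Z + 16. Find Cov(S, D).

Cov(S, D) = a·c·Cov(B, Z) = (-3.49)·(-2)·69.6 = 485.808. Additive constants drop out.

Cov(S, D) = 485.808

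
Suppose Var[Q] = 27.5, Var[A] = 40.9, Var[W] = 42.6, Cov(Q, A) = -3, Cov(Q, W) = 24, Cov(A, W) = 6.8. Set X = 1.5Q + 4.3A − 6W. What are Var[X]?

Var[X] = 1530.136

Var[X] = a²·Var[Q] + b²·Var[A] + c²·Var[W] + 2ab·Cov(Q, A) + 2ac·Cov(Q, W) + 2bc·Cov(A, W), with a = 1.5, b = 4.3, c = -6.
= 61.875 + 756.241 + 1533.6 + (-38.7) + (-432) + (-350.88)
= 1530.136.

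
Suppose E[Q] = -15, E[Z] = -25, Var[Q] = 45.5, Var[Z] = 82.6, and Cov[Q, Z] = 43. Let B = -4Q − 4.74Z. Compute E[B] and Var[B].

E[B] = 178.5, Var[B] = 4214.38376

E[B] = (-4)·E[Q] + (-4.74)·E[Z] = (-4)·(-15) + (-4.74)·(-25) = 178.5.
Var[B] = a²·Var[Q] + b²·Var[Z] + 2ab·Cov[Q, Z] with a = -4, b = -4.74.
= (-4)²·45.5 + (-4.74)²·82.6 + 2·(-4)·(-4.74)·43
= 728 + 1855.82376 + 1630.56 = 4214.38376.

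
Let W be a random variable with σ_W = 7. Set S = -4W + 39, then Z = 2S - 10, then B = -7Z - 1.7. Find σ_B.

σ_S = |-4|·7 = 28.
σ_Z = |2|·28 = 56.
σ_B = |-7|·56 = 392.

σ_B = 392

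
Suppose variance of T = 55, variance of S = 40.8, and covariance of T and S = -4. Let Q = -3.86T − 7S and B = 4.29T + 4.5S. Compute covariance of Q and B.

covariance of Q and B = -2006.367

By bilinearity, covariance of Q and B = ac·variance of T + bd·variance of S + (ad+bc)·covariance of T and S, with a=-3.86, b=-7, c=4.29, d=4.5.
ac·variance of T = (-3.86)·4.29·55 = -910.767
bd·variance of S = (-7)·4.5·40.8 = -1285.2
(ad+bc)·covariance of T and S = (-47.4)·(-4) = 189.6
covariance of Q and B = -910.767 + (-1285.2) + 189.6 = -2006.367.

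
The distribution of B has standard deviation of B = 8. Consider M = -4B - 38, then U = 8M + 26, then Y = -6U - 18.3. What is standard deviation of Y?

standard deviation of Y = 1536

standard deviation of M = |-4|·8 = 32.
standard deviation of U = |8|·32 = 256.
standard deviation of Y = |-6|·256 = 1536.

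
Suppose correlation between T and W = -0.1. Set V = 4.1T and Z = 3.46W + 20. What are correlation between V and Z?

Linear rescalings preserve correlation up to sign; here the slopes 4.1 and 3.46 have the same sign, so correlation between V and Z = correlation between T and W = -0.1.

correlation between V and Z = -0.1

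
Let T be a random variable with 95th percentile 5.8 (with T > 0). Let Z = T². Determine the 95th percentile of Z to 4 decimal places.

T² is increasing, so P_{95}(Z) = g(P_{95}(T)) = 33.64.

95th percentile of Z = 33.64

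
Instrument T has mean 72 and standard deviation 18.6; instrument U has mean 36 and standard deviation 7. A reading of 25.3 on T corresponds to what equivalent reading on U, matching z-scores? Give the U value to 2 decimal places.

U = 18.42

z = (25.3 − 72)/18.6 ≈ -2.5108.
U = 36 + z·7 = 36 + (25.3 − 72)·7/18.6 ≈ 18.42.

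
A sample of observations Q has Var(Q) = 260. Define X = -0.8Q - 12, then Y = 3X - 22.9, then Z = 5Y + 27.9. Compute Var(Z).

Var(Z) = 37440

Var(X) = (-0.8)²·260 = 166.4.
Var(Y) = 3²·166.4 = 1497.6.
Var(Z) = 5²·1497.6 = 37440.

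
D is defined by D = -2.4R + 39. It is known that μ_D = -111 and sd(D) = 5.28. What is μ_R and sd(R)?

μ_R = 62.5, sd(R) = 2.2

From D = -2.4R + 39: μ_D = a·μ_R + b, so μ_R = (μ_D − b)/a = (-111 − 39)/(-2.4) = 62.5.
sd(D) = |a|·sd(R), so sd(R) = 5.28/|-2.4| = 2.2.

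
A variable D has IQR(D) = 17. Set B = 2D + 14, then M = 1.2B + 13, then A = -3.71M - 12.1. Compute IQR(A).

IQR(A) = 151.368

IQR(B) = |2|·17 = 34.
IQR(M) = |1.2|·34 = 40.8.
IQR(A) = |-3.71|·40.8 = 151.368.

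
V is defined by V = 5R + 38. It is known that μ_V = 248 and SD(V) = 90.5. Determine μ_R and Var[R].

μ_R = 42, Var[R] = 327.61

From V = 5R + 38: μ_V = a·μ_R + b, so μ_R = (μ_V − b)/a = (248 − 38)/5 = 42.
Var[V] = 90.5² = 8190.25.
Var[V] = a²·Var[R], so Var[R] = 8190.25/5² = 327.61.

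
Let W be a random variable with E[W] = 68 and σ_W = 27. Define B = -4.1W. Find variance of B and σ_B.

B = -4.1W is linear with a = -4.1, b = 0.
variance of W = 27² = 729.
variance of B = a²·variance of W = (-4.1)²·729 = 12254.49.
σ_B = |a|·σ_W = |-4.1|·27 = 110.7.

variance of B = 12254.49, σ_B = 110.7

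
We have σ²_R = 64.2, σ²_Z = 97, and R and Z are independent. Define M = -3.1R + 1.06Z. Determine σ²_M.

σ²_M = a²·σ²_R + b²·σ²_Z + 2ab·Cov(R, Z) with a = -3.1, b = 1.06.
Independence gives Cov(R, Z) = 0.
= (-3.1)²·64.2 + 1.06²·97 + 2·(-3.1)·1.06·0
= 616.962 + 108.9892 + 0 = 725.9512.

σ²_M = 725.9512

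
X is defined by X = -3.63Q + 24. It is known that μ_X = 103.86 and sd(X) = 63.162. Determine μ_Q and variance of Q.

From X = -3.63Q + 24: μ_X = a·μ_Q + b, so μ_Q = (μ_X − b)/a = (103.86 − 24)/(-3.63) = -22.
variance of X = 63.162² = 3989.438244.
variance of X = a²·variance of Q, so variance of Q = 3989.438244/(-3.63)² = 302.76.

μ_Q = -22, variance of Q = 302.76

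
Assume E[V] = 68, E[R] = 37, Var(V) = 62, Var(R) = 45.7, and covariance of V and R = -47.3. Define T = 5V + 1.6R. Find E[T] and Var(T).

E[T] = 399.2, Var(T) = 910.192

E[T] = 5·E[V] + 1.6·E[R] = 5·68 + 1.6·37 = 399.2.
Var(T) = a²·Var(V) + b²·Var(R) + 2ab·covariance of V and R with a = 5, b = 1.6.
= 5²·62 + 1.6²·45.7 + 2·5·1.6·(-47.3)
= 1550 + 116.992 + (-756.8) = 910.192.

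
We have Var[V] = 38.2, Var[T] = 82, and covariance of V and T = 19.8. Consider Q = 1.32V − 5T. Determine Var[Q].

Var[Q] = a²·Var[V] + b²·Var[T] + 2ab·covariance of V and T with a = 1.32, b = -5.
= 1.32²·38.2 + (-5)²·82 + 2·1.32·(-5)·19.8
= 66.55968 + 2050 + (-261.36) = 1855.19968.

Var[Q] = 1855.19968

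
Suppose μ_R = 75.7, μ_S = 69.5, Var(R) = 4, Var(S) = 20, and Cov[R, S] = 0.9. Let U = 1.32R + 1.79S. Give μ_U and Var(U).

μ_U = 1.32·μ_R + 1.79·μ_S = 1.32·75.7 + 1.79·69.5 = 224.329.
Var(U) = a²·Var(R) + b²·Var(S) + 2ab·Cov[R, S] with a = 1.32, b = 1.79.
= 1.32²·4 + 1.79²·20 + 2·1.32·1.79·0.9
= 6.9696 + 64.082 + 4.25304 = 75.30464.

μ_U = 224.329, Var(U) = 75.30464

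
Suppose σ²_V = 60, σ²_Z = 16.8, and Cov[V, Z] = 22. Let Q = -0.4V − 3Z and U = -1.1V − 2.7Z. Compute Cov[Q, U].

By bilinearity, Cov[Q, U] = ac·σ²_V + bd·σ²_Z + (ad+bc)·Cov[V, Z], with a=-0.4, b=-3, c=-1.1, d=-2.7.
ac·σ²_V = (-0.4)·(-1.1)·60 = 26.4
bd·σ²_Z = (-3)·(-2.7)·16.8 = 136.08
(ad+bc)·Cov[V, Z] = (4.38)·22 = 96.36
Cov[Q, U] = 26.4 + 136.08 + 96.36 = 258.84.

Cov[Q, U] = 258.84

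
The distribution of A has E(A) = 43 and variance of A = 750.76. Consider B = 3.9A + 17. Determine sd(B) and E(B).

sd(B) = 106.86, E(B) = 184.7

B = 3.9A + 17 is linear with a = 3.9, b = 17.
sd(A) = √750.76 = 27.4.
sd(B) = |a|·sd(A) = |3.9|·27.4 = 106.86.
E(B) = a·E(A) + b = 3.9·43 + 17 = 184.7.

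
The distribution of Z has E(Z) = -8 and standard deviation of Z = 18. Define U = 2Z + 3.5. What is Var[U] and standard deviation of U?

U = 2Z + 3.5 is linear with a = 2, b = 3.5.
Var[Z] = 18² = 324.
Var[U] = a²·Var[Z] = 2²·324 = 1296 (the additive constant 3.5 does not affect variance).
standard deviation of U = |a|·standard deviation of Z = |2|·18 = 36.

Var[U] = 1296, standard deviation of U = 36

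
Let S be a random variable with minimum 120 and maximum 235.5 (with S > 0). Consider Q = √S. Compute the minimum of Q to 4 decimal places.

min(Q) = 10.9545

√S is increasing on this domain, so min(Q) comes from min(S) = 120: min(Q) = √(120) ≈ 10.9545.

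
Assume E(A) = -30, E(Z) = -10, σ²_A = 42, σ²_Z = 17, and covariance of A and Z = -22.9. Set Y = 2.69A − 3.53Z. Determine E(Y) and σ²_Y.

E(Y) = 2.69·E(A) + (-3.53)·E(Z) = 2.69·(-30) + (-3.53)·(-10) = -45.4.
σ²_Y = a²·σ²_A + b²·σ²_Z + 2ab·covariance of A and Z with a = 2.69, b = -3.53.
= 2.69²·42 + (-3.53)²·17 + 2·2.69·(-3.53)·(-22.9)
= 303.9162 + 211.8353 + 434.90306 = 950.65456.

E(Y) = -45.4, σ²_Y = 950.65456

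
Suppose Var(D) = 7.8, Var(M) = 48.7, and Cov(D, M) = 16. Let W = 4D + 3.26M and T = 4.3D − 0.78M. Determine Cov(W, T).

By bilinearity, Cov(W, T) = ac·Var(D) + bd·Var(M) + (ad+bc)·Cov(D, M), with a=4, b=3.26, c=4.3, d=-0.78.
ac·Var(D) = 4·4.3·7.8 = 134.16
bd·Var(M) = 3.26·(-0.78)·48.7 = -123.83436
(ad+bc)·Cov(D, M) = (10.898)·16 = 174.368
Cov(W, T) = 134.16 + (-123.83436) + 174.368 = 184.69364.

Cov(W, T) = 184.69364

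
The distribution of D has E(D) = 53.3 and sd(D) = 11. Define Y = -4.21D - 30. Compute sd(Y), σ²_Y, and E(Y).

sd(Y) = 46.31, σ²_Y = 2144.6161, E(Y) = -254.393

Y = -4.21D - 30 is linear with a = -4.21, b = -30.
sd(Y) = |a|·sd(D) = |-4.21|·11 = 46.31.
σ²_D = 11² = 121.
σ²_Y = a²·σ²_D = (-4.21)²·121 = 2144.6161 (the additive constant -30 does not affect variance).
E(Y) = a·E(D) + b = (-4.21)·53.3 + (-30) = -254.393.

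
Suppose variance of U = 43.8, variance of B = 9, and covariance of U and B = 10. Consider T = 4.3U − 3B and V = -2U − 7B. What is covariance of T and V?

covariance of T and V = -428.68

By bilinearity, covariance of T and V = ac·variance of U + bd·variance of B + (ad+bc)·covariance of U and B, with a=4.3, b=-3, c=-2, d=-7.
ac·variance of U = 4.3·(-2)·43.8 = -376.68
bd·variance of B = (-3)·(-7)·9 = 189
(ad+bc)·covariance of U and B = (-24.1)·10 = -241
covariance of T and V = -376.68 + 189 + (-241) = -428.68.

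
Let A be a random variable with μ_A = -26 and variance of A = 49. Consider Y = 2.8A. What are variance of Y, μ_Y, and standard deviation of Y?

variance of Y = 384.16, μ_Y = -72.8, standard deviation of Y = 19.6

Y = 2.8A is linear with a = 2.8, b = 0.
variance of Y = a²·variance of A = 2.8²·49 = 384.16.
μ_Y = a·μ_A + b = 2.8·(-26) = -72.8.
standard deviation of A = √49 = 7.
standard deviation of Y = |a|·standard deviation of A = |2.8|·7 = 19.6.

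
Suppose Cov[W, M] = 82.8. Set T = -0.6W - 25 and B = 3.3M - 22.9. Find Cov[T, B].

Cov[T, B] = a·c·Cov[W, M] = (-0.6)·3.3·82.8 = -163.944. Additive constants drop out.

Cov[T, B] = -163.944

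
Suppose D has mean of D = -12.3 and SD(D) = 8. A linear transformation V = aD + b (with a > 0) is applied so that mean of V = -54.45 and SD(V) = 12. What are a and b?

SD(V) = a·SD(D) (a > 0), so a = 12/8 = 1.5.
mean of V = a·mean of D + b, so b = -54.45 − 1.5·(-12.3) = -36.

a = 1.5, b = -36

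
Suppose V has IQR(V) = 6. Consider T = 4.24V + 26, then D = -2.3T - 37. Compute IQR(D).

IQR(D) = 58.512

IQR(T) = |4.24|·6 = 25.44.
IQR(D) = |-2.3|·25.44 = 58.512.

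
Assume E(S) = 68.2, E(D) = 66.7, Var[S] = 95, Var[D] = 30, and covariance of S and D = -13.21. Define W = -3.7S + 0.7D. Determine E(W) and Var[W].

E(W) = (-3.7)·E(S) + 0.7·E(D) = (-3.7)·68.2 + 0.7·66.7 = -205.65.
Var[W] = a²·Var[S] + b²·Var[D] + 2ab·covariance of S and D with a = -3.7, b = 0.7.
= (-3.7)²·95 + 0.7²·30 + 2·(-3.7)·0.7·(-13.21)
= 1300.55 + 14.7 + 68.4278 = 1383.6778.

E(W) = -205.65, Var[W] = 1383.6778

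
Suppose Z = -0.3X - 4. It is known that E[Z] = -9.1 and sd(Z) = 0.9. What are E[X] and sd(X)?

From Z = -0.3X - 4: E[Z] = a·E[X] + b, so E[X] = (E[Z] − b)/a = (-9.1 − (-4))/(-0.3) = 17.
sd(Z) = |a|·sd(X), so sd(X) = 0.9/|-0.3| = 3.

E[X] = 17, sd(X) = 3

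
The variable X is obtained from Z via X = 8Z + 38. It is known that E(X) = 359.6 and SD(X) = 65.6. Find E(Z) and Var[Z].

E(Z) = 40.2, Var[Z] = 67.24

From X = 8Z + 38: E(X) = a·E(Z) + b, so E(Z) = (E(X) − b)/a = (359.6 − 38)/8 = 40.2.
Var[X] = 65.6² = 4303.36.
Var[X] = a²·Var[Z], so Var[Z] = 4303.36/8² = 67.24.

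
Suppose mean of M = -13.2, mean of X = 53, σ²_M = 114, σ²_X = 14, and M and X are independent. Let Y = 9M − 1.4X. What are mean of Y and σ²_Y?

mean of Y = -193, σ²_Y = 9261.44

mean of Y = 9·mean of M + (-1.4)·mean of X = 9·(-13.2) + (-1.4)·53 = -193.
σ²_Y = a²·σ²_M + b²·σ²_X + 2ab·Cov(M, X) with a = 9, b = -1.4.
Independence gives Cov(M, X) = 0.
= 9²·114 + (-1.4)²·14 + 2·9·(-1.4)·0
= 9234 + 27.44 + 0 = 9261.44.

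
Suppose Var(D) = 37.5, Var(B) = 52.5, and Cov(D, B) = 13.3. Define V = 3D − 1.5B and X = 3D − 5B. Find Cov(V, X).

Cov(V, X) = 471.9

By bilinearity, Cov(V, X) = ac·Var(D) + bd·Var(B) + (ad+bc)·Cov(D, B), with a=3, b=-1.5, c=3, d=-5.
ac·Var(D) = 3·3·37.5 = 337.5
bd·Var(B) = (-1.5)·(-5)·52.5 = 393.75
(ad+bc)·Cov(D, B) = (-19.5)·13.3 = -259.35
Cov(V, X) = 337.5 + 393.75 + (-259.35) = 471.9.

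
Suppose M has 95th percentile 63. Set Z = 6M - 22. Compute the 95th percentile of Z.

95th percentile of Z = 356

Since a = 6 > 0 the transformation is increasing, so the 95th percentile of Z = a·(P_{95} of M) + b = 6·63 + (-22) = 356.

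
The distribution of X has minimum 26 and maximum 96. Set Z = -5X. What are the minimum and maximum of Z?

a = -5 < 0, so order reverses: min(Z) = a·max(X)+b = (-5)·96 = -480; max(Z) = a·min(X)+b = (-5)·26 = -130.

min(Z) = -480, max(Z) = -130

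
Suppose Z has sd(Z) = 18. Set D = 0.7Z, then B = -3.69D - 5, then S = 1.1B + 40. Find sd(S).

sd(D) = |0.7|·18 = 12.6.
sd(B) = |-3.69|·12.6 = 46.494.
sd(S) = |1.1|·46.494 = 51.1434.

sd(S) = 51.1434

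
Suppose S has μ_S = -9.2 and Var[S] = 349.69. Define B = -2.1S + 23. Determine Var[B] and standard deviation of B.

B = -2.1S + 23 is linear with a = -2.1, b = 23.
Var[B] = a²·Var[S] = (-2.1)²·349.69 = 1542.1329 (the additive constant 23 does not affect variance).
standard deviation of S = √349.69 = 18.7.
standard deviation of B = |a|·standard deviation of S = |-2.1|·18.7 = 39.27.

Var[B] = 1542.1329, standard deviation of B = 39.27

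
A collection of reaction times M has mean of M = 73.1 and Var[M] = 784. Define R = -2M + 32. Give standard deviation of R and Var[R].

R = -2M + 32 is linear with a = -2, b = 32.
standard deviation of M = √784 = 28.
standard deviation of R = |a|·standard deviation of M = |-2|·28 = 56.
Var[R] = a²·Var[M] = (-2)²·784 = 3136 (the additive constant 32 does not affect variance).

standard deviation of R = 56, Var[R] = 3136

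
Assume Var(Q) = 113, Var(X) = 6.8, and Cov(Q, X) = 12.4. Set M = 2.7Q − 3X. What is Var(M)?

Var(M) = a²·Var(Q) + b²·Var(X) + 2ab·Cov(Q, X) with a = 2.7, b = -3.
= 2.7²·113 + (-3)²·6.8 + 2·2.7·(-3)·12.4
= 823.77 + 61.2 + (-200.88) = 684.09.

Var(M) = 684.09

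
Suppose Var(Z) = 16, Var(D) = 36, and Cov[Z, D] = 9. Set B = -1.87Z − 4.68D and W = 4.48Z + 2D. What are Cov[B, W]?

Cov[B, W] = -693.3592

By bilinearity, Cov[B, W] = ac·Var(Z) + bd·Var(D) + (ad+bc)·Cov[Z, D], with a=-1.87, b=-4.68, c=4.48, d=2.
ac·Var(Z) = (-1.87)·4.48·16 = -134.0416
bd·Var(D) = (-4.68)·2·36 = -336.96
(ad+bc)·Cov[Z, D] = (-24.7064)·9 = -222.3576
Cov[B, W] = -134.0416 + (-336.96) + (-222.3576) = -693.3592.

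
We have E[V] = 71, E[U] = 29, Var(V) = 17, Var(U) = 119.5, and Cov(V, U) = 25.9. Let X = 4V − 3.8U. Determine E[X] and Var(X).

E[X] = 173.8, Var(X) = 1210.22

E[X] = 4·E[V] + (-3.8)·E[U] = 4·71 + (-3.8)·29 = 173.8.
Var(X) = a²·Var(V) + b²·Var(U) + 2ab·Cov(V, U) with a = 4, b = -3.8.
= 4²·17 + (-3.8)²·119.5 + 2·4·(-3.8)·25.9
= 272 + 1725.58 + (-787.36) = 1210.22.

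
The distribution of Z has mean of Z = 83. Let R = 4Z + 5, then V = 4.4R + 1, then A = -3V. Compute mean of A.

mean of R = 4·83 + 5 = 337.
mean of V = 4.4·337 + 1 = 1483.8.
mean of A = (-3)·1483.8 = -4451.4.

mean of A = -4451.4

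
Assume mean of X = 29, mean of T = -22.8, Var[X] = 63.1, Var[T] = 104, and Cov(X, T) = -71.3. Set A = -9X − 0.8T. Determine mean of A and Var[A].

mean of A = (-9)·mean of X + (-0.8)·mean of T = (-9)·29 + (-0.8)·(-22.8) = -242.76.
Var[A] = a²·Var[X] + b²·Var[T] + 2ab·Cov(X, T) with a = -9, b = -0.8.
= (-9)²·63.1 + (-0.8)²·104 + 2·(-9)·(-0.8)·(-71.3)
= 5111.1 + 66.56 + (-1026.72) = 4150.94.

mean of A = -242.76, Var[A] = 4150.94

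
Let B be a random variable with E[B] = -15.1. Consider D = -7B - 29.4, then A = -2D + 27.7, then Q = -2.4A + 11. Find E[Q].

E[Q] = 310.76

E[D] = (-7)·(-15.1) + (-29.4) = 76.3.
E[A] = (-2)·76.3 + 27.7 = -124.9.
E[Q] = (-2.4)·(-124.9) + 11 = 310.76.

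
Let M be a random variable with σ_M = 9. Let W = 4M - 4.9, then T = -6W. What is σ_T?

σ_W = |4|·9 = 36.
σ_T = |-6|·36 = 216.

σ_T = 216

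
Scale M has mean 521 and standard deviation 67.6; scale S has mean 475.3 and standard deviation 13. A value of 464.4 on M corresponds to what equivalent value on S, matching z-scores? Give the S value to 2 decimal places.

z = (464.4 − 521)/67.6 ≈ -0.8373.
S = 475.3 + z·13 = 475.3 + (464.4 − 521)·13/67.6 ≈ 464.42.

S = 464.42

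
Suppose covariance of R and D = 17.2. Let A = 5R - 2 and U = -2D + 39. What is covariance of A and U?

covariance of A and U = a·c·covariance of R and D = 5·(-2)·17.2 = -172. Additive constants drop out.

covariance of A and U = -172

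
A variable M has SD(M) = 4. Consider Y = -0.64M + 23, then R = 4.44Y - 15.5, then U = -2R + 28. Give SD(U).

SD(U) = 22.7328

SD(Y) = |-0.64|·4 = 2.56.
SD(R) = |4.44|·2.56 = 11.3664.
SD(U) = |-2|·11.3664 = 22.7328.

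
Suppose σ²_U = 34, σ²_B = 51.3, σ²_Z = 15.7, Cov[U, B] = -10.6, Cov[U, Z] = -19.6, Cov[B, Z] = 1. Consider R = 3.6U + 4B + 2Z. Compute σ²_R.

σ²_R = 752.72

σ²_R = a²·σ²_U + b²·σ²_B + c²·σ²_Z + 2ab·Cov[U, B] + 2ac·Cov[U, Z] + 2bc·Cov[B, Z], with a = 3.6, b = 4, c = 2.
= 440.64 + 820.8 + 62.8 + (-305.28) + (-282.24) + 16
= 752.72.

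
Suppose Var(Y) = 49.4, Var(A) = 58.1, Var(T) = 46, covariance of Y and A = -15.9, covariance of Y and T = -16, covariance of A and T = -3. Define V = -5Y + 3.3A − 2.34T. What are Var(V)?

Var(V) = a²·Var(Y) + b²·Var(A) + c²·Var(T) + 2ab·covariance of Y and A + 2ac·covariance of Y and T + 2bc·covariance of A and T, with a = -5, b = 3.3, c = -2.34.
= 1235 + 632.709 + 251.8776 + 524.7 + (-374.4) + 46.332
= 2316.2186.

Var(V) = 2316.2186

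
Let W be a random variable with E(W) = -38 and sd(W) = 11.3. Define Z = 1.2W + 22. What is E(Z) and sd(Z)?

E(Z) = -23.6, sd(Z) = 13.56

Z = 1.2W + 22 is linear with a = 1.2, b = 22.
E(Z) = a·E(W) + b = 1.2·(-38) + 22 = -23.6.
sd(Z) = |a|·sd(W) = |1.2|·11.3 = 13.56.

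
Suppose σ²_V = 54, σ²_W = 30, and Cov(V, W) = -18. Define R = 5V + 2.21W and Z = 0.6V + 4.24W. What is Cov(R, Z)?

By bilinearity, Cov(R, Z) = ac·σ²_V + bd·σ²_W + (ad+bc)·Cov(V, W), with a=5, b=2.21, c=0.6, d=4.24.
ac·σ²_V = 5·0.6·54 = 162
bd·σ²_W = 2.21·4.24·30 = 281.112
(ad+bc)·Cov(V, W) = (22.526)·(-18) = -405.468
Cov(R, Z) = 162 + 281.112 + (-405.468) = 37.644.

Cov(R, Z) = 37.644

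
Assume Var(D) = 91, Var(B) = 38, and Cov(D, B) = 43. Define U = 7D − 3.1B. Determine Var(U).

Var(U) = 2957.98

Var(U) = a²·Var(D) + b²·Var(B) + 2ab·Cov(D, B) with a = 7, b = -3.1.
= 7²·91 + (-3.1)²·38 + 2·7·(-3.1)·43
= 4459 + 365.18 + (-1866.2) = 2957.98.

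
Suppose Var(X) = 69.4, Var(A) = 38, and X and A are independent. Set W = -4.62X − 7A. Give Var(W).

Var(W) = 3343.30136

Var(W) = a²·Var(X) + b²·Var(A) + 2ab·Cov[X, A] with a = -4.62, b = -7.
Independence gives Cov[X, A] = 0.
= (-4.62)²·69.4 + (-7)²·38 + 2·(-4.62)·(-7)·0
= 1481.30136 + 1862 + 0 = 3343.30136.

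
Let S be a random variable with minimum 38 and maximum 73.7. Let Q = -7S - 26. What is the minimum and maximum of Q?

min(Q) = -541.9, max(Q) = -292

a = -7 < 0, so order reverses: min(Q) = a·max(S)+b = (-7)·73.7 + (-26) = -541.9; max(Q) = a·min(S)+b = (-7)·38 + (-26) = -292.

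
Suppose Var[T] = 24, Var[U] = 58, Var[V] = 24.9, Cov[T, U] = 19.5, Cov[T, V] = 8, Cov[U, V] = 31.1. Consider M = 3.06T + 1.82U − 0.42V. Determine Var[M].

Var[M] = 570.32788

Var[M] = a²·Var[T] + b²·Var[U] + c²·Var[V] + 2ab·Cov[T, U] + 2ac·Cov[T, V] + 2bc·Cov[U, V], with a = 3.06, b = 1.82, c = -0.42.
= 224.7264 + 192.1192 + 4.39236 + 217.1988 + (-20.5632) + (-47.54568)
= 570.32788.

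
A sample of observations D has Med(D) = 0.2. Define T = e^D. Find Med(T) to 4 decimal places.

e^D is monotone on this domain, so Med(T) = exp(0.2) ≈ 1.2214.

Med(T) = 1.2214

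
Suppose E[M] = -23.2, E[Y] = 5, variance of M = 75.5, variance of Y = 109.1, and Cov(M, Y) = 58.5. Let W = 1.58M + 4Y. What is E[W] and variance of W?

E[W] = -16.656, variance of W = 2673.5182

E[W] = 1.58·E[M] + 4·E[Y] = 1.58·(-23.2) + 4·5 = -16.656.
variance of W = a²·variance of M + b²·variance of Y + 2ab·Cov(M, Y) with a = 1.58, b = 4.
= 1.58²·75.5 + 4²·109.1 + 2·1.58·4·58.5
= 188.4782 + 1745.6 + 739.44 = 2673.5182.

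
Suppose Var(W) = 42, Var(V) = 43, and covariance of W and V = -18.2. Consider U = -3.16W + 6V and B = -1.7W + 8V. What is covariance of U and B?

covariance of U and B = 2935.36

By bilinearity, covariance of U and B = ac·Var(W) + bd·Var(V) + (ad+bc)·covariance of W and V, with a=-3.16, b=6, c=-1.7, d=8.
ac·Var(W) = (-3.16)·(-1.7)·42 = 225.624
bd·Var(V) = 6·8·43 = 2064
(ad+bc)·covariance of W and V = (-35.48)·(-18.2) = 645.736
covariance of U and B = 225.624 + 2064 + 645.736 = 2935.36.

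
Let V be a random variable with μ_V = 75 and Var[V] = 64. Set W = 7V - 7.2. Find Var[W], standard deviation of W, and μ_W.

W = 7V - 7.2 is linear with a = 7, b = -7.2.
Var[W] = a²·Var[V] = 7²·64 = 3136 (the additive constant -7.2 does not affect variance).
standard deviation of V = √64 = 8.
standard deviation of W = |a|·standard deviation of V = |7|·8 = 56.
μ_W = a·μ_V + b = 7·75 + (-7.2) = 517.8.

Var[W] = 3136, standard deviation of W = 56, μ_W = 517.8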